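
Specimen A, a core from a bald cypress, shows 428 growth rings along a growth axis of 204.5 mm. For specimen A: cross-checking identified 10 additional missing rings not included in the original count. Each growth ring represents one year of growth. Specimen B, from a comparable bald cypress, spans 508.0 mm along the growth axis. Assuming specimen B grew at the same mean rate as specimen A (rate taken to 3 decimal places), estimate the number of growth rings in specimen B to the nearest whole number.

Specimen A: adjusted count: 428 + 10 = 438 growth rings.
A: 204.5 mm over 438 years gives 204.5 / 438 ≈ 0.467 mm per year.
Specimen B: 508.0 mm / 0.467 mm per year = 1087.79 years ≈ 1088 growth rings.

1088 growth rings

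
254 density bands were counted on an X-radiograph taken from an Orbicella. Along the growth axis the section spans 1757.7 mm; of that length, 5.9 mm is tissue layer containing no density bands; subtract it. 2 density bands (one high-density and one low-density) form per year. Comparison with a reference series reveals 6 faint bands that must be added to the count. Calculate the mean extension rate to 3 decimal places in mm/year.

13.475 mm/year

Correcting the raw count gives 254 + 6 = 260 true density bands.
260 density bands at 2 per year is 260 / 2 = 130 years.
Removing the 5.9 mm offcut leaves 1757.7 − 5.9 = 1751.8 mm.
1751.8 mm over 130 years gives 1751.8 / 130 ≈ 13.475 mm/year.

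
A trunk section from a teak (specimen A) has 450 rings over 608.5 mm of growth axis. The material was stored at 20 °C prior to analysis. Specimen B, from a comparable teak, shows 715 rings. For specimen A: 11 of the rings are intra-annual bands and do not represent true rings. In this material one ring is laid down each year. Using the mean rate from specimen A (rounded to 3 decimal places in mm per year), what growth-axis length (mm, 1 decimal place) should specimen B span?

Specimen A: true ring count = 450 − 11 = 439.
A: 608.5 mm over 439 years gives 608.5 / 439 ≈ 1.386 mm/yr.
Length of B = 1.386 × 715 = 991.0 mm.

991.0 mm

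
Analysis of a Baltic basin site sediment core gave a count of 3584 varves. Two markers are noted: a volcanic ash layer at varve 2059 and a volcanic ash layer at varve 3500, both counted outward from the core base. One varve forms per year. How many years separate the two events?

Separation: 3500 − 2059 = 1441 varves.
That is 1441 years at one varve per year.

1441 years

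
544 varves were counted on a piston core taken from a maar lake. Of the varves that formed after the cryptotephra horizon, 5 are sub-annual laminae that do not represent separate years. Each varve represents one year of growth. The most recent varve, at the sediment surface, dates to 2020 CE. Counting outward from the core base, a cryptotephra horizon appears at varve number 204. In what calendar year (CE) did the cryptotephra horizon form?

1685 CE

544 − 204 = 340 varves lie beyond the cryptotephra horizon toward the sediment surface.
Removing the 5 false varves leaves 340 − 5 = 335 true varves beyond the cryptotephra horizon.
2020 − 335 = 1685 CE.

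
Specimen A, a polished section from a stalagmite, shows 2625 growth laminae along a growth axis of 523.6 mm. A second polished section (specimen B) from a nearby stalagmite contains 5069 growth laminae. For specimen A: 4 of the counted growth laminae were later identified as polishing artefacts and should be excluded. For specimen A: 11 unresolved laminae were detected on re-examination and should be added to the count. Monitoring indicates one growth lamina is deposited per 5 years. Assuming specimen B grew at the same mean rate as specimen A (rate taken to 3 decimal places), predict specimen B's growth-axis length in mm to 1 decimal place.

1013.8 mm

Specimen A: after corrections the count is 2625 − 4 + 11 = 2632 growth laminae.
Specimen A: at 5 years per growth lamina, 2632 × 5 = 13160 years.
A: Mean rate = 523.6 mm / 13160 years ≈ 0.040 mm/year.
Specimen B: at 5 years per growth lamina, 5069 × 5 = 25345 years. For B, 0.040 mm/year × 25345 years = 1013.8 mm.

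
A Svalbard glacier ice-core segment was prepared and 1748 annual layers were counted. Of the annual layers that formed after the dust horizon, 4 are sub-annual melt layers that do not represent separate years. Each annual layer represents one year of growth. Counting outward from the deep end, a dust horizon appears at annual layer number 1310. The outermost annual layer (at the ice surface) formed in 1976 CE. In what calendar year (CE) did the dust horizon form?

1542 CE

Between annual layer 1310 and the ice surface there are 1748 − 1310 = 438 annual layers.
Removing the 4 false annual layers leaves 438 − 4 = 434 true annual layers beyond the dust horizon.
Counting back 434 years from 1976 CE places the dust horizon in 1976 − 434 = 1542 CE.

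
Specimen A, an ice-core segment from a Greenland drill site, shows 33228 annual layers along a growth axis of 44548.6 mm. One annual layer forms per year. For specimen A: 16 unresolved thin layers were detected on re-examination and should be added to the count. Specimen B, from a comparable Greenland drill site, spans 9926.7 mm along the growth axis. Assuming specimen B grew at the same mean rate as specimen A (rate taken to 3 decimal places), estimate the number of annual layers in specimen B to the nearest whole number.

7408 annual layers

Specimen A: correcting the raw count gives 33228 + 16 = 33244 true annual layers.
A: 44548.6 mm over 33244 years gives 44548.6 / 33244 ≈ 1.340 mm/yr.
For B, 9926.7 / 1.340 = 7407.99 years ≈ 7408 annual layers.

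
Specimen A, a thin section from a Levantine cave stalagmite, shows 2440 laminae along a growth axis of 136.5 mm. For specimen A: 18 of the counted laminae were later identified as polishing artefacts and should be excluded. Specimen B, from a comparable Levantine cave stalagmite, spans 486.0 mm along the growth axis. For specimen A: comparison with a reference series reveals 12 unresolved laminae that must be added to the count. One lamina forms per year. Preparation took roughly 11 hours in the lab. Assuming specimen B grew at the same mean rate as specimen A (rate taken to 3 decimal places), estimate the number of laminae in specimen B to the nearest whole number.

Specimen A: after corrections the count is 2440 − 18 + 12 = 2434 laminae.
A: 136.5 mm over 2434 years gives 136.5 / 2434 ≈ 0.056 mm per year.
Specimen B: 486.0 mm / 0.056 mm per year = 8678.57 years ≈ 8679 laminae.

8679 laminae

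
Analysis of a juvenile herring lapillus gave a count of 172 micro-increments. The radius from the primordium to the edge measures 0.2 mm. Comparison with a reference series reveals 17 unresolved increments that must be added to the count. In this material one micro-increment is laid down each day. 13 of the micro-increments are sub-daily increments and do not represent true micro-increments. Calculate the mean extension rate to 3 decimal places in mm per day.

0.001 mm per day

After corrections the count is 172 − 13 + 17 = 176 micro-increments.
0.2 mm over 176 days gives 0.2 / 176 ≈ 0.001 mm per day.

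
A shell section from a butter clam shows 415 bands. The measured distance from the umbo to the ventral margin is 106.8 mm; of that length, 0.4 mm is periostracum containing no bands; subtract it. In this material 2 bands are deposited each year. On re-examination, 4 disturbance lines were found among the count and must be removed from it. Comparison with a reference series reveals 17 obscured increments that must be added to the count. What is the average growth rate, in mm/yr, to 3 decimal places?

Adjusted count: 415 − 4 + 17 = 428 bands.
428 bands at 2 per year is 428 / 2 = 214 years.
Removing the 0.4 mm offcut leaves 106.8 − 0.4 = 106.4 mm.
106.4 mm over 214 years gives 106.4 / 214 ≈ 0.497 mm/yr.

0.497 mm/yr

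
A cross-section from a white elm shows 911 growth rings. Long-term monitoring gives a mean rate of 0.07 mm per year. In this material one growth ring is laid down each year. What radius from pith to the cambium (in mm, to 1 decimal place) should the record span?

The record spans 911 years at 0.07 mm per year.
Predicted length = 0.07 mm/year × 911 years = 63.8 mm.

63.8 mm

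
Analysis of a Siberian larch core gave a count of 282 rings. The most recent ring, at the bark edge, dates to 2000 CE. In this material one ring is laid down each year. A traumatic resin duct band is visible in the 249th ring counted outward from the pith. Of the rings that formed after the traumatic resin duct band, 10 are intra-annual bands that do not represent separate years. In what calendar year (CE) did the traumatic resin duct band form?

1977 CE

The traumatic resin duct band sits at ring 249 from the pith, so 282 − 249 = 33 rings formed after it.
33 − 10 false = 23 true rings after the traumatic resin duct band.
The ring at the bark edge is 2000 CE, so the traumatic resin duct band dates to 2000 − 23 = 1977 CE.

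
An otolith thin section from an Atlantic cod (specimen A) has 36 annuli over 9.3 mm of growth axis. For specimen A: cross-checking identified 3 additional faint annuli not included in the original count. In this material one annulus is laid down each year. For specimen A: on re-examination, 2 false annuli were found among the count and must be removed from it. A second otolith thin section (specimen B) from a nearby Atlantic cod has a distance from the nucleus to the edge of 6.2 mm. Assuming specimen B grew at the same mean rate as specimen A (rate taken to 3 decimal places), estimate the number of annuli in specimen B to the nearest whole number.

25 annuli

Specimen A: after corrections the count is 36 − 2 + 3 = 37 annuli.
A: Mean rate = 9.3 mm / 37 years ≈ 0.251 mm/year.
B spans 6.2 / 0.251 = 24.70 years ≈ 25 annuli.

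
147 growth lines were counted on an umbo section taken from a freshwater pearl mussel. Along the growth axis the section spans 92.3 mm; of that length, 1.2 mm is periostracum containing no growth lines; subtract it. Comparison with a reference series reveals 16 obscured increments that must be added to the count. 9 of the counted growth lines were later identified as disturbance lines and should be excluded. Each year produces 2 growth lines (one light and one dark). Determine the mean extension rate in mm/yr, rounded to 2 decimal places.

True growth line count = 147 − 9 + 16 = 154.
154 growth lines at 2 per year is 154 / 2 = 77 years.
The growth record spans 92.3 − 1.2 = 91.1 mm.
Extension rate ≈ 91.1 / 77 = 1.18 mm/yr.

1.18 mm/yr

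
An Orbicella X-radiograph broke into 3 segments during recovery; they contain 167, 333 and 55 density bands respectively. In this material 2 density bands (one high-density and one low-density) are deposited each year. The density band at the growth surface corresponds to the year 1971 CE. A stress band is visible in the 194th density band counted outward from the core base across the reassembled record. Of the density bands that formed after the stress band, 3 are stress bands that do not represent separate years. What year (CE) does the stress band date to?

1792 CE

Total density bands = 167 + 333 + 55 = 555.
555 − 194 = 361 density bands lie beyond the stress band toward the growth surface.
361 − 3 false = 358 true density bands after the stress band.
Dividing by 2 density bands per year: 358 / 2 = 179 years.
1971 − 179 = 1792 CE.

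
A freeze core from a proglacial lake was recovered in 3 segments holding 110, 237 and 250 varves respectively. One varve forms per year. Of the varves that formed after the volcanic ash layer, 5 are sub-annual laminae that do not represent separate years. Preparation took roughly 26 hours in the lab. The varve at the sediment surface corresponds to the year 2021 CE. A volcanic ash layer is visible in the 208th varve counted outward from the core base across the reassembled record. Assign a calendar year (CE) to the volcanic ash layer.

Total varves = 110 + 237 + 250 = 597.
Between varve 208 and the sediment surface there are 597 − 208 = 389 varves.
389 − 5 false = 384 true varves after the volcanic ash layer.
2021 − 384 = 1637 CE.

1637 CE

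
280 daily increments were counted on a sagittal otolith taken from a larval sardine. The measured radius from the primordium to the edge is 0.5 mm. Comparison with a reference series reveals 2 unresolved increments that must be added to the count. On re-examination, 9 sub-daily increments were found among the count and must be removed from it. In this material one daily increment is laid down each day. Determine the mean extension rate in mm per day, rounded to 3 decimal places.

True daily increment count = 280 − 9 + 2 = 273.
Extension rate ≈ 0.5 / 273 = 0.002 mm per day.

0.002 mm per day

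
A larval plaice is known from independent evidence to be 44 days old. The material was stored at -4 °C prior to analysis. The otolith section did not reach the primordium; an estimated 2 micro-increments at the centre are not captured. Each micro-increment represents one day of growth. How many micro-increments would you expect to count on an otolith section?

One micro-increment per day gives 44 micro-increments over 44 days.
Subtracting the 2 micro-increments not captured gives 44 − 2 = 42 micro-increments in the record.

42 micro-increments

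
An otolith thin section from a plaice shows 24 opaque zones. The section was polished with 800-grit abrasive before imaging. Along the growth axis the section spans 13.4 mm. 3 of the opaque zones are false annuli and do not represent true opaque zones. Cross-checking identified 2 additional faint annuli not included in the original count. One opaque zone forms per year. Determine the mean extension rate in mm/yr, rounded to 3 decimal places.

After corrections the count is 24 − 3 + 2 = 23 opaque zones.
Extension rate ≈ 13.4 / 23 = 0.583 mm/yr.

0.583 mm/yr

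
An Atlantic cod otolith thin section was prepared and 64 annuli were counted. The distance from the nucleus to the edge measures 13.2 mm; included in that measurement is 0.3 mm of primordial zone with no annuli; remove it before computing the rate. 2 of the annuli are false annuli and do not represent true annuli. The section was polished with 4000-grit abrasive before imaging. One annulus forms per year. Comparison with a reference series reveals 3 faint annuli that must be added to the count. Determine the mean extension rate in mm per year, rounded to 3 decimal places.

0.198 mm per year

After corrections the count is 64 − 2 + 3 = 65 annuli.
Net length = 13.2 − 0.3 = 12.9 mm.
Extension rate ≈ 12.9 / 65 = 0.198 mm per year.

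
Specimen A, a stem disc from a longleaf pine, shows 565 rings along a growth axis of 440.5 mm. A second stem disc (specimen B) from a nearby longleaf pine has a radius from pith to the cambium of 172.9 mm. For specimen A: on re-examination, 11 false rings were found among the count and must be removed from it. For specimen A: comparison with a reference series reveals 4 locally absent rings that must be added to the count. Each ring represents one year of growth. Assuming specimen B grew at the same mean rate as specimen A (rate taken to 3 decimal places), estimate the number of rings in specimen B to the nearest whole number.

219 rings

Specimen A: adjusted count: 565 − 11 + 4 = 558 rings.
A: 440.5 mm over 558 years gives 440.5 / 558 ≈ 0.789 mm/year.
B spans 172.9 / 0.789 = 219.14 years ≈ 219 rings.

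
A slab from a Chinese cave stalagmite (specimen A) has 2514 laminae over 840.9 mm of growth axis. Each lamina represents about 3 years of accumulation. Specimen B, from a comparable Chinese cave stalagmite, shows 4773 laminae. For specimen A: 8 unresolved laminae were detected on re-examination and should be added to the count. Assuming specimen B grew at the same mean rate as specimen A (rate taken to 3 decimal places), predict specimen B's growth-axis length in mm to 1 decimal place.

1589.4 mm

Specimen A: adjusted count: 2514 + 8 = 2522 laminae.
Specimen A: 2522 laminae at 3 years each span 2522 × 3 = 7566 years.
A: Mean rate = 840.9 mm / 7566 years ≈ 0.111 mm/year.
Specimen B: at 3 years per lamina, 4773 × 3 = 14319 years. Length of B = 0.111 × 14319 = 1589.4 mm.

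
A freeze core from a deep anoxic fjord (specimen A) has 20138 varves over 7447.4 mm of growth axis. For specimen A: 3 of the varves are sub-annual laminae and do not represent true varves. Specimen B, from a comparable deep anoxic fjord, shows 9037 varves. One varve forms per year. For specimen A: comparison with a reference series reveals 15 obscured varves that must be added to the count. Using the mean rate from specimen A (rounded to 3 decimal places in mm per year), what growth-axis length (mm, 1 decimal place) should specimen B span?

3343.7 mm

Specimen A: correcting the raw count gives 20138 − 3 + 15 = 20150 true varves.
A: Extension rate ≈ 7447.4 / 20150 = 0.370 mm/year.
For B, 0.370 mm/year × 9037 years = 3343.7 mm.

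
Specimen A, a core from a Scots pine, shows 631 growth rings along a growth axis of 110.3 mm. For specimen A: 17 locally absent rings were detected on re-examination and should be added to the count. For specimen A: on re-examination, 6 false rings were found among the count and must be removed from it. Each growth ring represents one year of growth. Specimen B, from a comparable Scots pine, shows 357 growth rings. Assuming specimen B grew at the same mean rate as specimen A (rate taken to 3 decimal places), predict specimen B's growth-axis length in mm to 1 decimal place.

61.4 mm

Specimen A: correcting the raw count gives 631 − 6 + 17 = 642 true growth rings.
A: Extension rate ≈ 110.3 / 642 = 0.172 mm/yr.
For B, 0.172 mm/year × 357 years = 61.4 mm.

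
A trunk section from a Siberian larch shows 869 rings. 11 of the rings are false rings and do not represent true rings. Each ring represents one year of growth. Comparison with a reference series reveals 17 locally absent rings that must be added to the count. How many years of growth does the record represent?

875 years

Adjusted count: 869 − 11 + 17 = 875 rings.
With a one-to-one ring periodicity this is 875 years.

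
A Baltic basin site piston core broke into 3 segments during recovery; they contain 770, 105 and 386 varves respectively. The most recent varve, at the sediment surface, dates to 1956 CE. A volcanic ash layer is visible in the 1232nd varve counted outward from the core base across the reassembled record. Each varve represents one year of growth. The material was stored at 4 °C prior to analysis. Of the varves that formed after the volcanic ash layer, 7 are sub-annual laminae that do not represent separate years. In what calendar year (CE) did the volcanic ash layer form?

Total varves = 770 + 105 + 386 = 1261.
1261 − 1232 = 29 varves lie beyond the volcanic ash layer toward the sediment surface.
29 − 7 false = 22 true varves after the volcanic ash layer.
1956 − 22 = 1934 CE.

1934 CE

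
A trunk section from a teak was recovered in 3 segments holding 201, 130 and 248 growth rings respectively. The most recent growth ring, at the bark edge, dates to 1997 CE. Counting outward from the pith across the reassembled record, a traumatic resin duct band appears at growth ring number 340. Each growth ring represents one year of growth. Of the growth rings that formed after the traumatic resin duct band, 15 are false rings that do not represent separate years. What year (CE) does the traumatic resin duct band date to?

Total growth rings = 201 + 130 + 248 = 579.
Between growth ring 340 and the bark edge there are 579 − 340 = 239 growth rings.
Removing the 15 false growth rings leaves 239 − 15 = 224 true growth rings beyond the traumatic resin duct band.
Counting back 224 years from 1997 CE places the traumatic resin duct band in 1997 − 224 = 1773 CE.

1773 CE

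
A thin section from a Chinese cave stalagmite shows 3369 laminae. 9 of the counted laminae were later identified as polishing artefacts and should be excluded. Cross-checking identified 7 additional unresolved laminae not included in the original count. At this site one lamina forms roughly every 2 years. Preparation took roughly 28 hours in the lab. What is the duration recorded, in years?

True lamina count = 3369 − 9 + 7 = 3367.
At 2 years per lamina, 3367 × 2 = 6734 years.

6734 years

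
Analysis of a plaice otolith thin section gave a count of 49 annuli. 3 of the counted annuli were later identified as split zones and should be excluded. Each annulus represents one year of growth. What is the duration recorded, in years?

True annulus count = 49 − 3 = 46.
With a one-to-one annulus periodicity this is 46 years.

46 years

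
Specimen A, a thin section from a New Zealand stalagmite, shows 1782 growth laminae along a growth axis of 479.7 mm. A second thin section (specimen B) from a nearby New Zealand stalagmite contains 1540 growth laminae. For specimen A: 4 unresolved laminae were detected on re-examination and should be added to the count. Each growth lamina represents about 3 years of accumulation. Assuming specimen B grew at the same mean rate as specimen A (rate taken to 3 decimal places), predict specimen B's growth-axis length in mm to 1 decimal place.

Specimen A: true growth lamina count = 1782 + 4 = 1786.
Specimen A: multiplying by 3 years per growth lamina: 1786 × 3 = 5358 years.
A: Extension rate ≈ 479.7 / 5358 = 0.090 mm/yr.
Specimen B: multiplying by 3 years per growth lamina: 1540 × 3 = 4620 years. Length of B = 0.090 × 4620 = 415.8 mm.

415.8 mm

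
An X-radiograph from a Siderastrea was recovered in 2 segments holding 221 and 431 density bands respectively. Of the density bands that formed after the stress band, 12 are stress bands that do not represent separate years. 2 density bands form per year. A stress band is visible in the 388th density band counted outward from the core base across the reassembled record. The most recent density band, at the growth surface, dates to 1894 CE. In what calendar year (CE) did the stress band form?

1768 CE

Total density bands = 221 + 431 = 652.
The stress band sits at density band 388 from the core base, so 652 − 388 = 264 density bands formed after it.
264 − 12 false = 252 true density bands after the stress band.
252 density bands at 2 per year is 252 / 2 = 126 years.
Counting back 126 years from 1894 CE places the stress band in 1894 − 126 = 1768 CE.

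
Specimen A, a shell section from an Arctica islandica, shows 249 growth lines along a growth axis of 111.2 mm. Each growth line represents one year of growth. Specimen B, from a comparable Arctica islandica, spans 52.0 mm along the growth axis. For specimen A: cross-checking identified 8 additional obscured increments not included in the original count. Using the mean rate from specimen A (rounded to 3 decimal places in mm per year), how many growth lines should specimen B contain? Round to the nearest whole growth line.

Specimen A: correcting the raw count gives 249 + 8 = 257 true growth lines.
A: 111.2 mm over 257 years gives 111.2 / 257 ≈ 0.433 mm/yr.
Specimen B: 52.0 mm / 0.433 mm per year = 120.09 years ≈ 120 growth lines.

120 growth lines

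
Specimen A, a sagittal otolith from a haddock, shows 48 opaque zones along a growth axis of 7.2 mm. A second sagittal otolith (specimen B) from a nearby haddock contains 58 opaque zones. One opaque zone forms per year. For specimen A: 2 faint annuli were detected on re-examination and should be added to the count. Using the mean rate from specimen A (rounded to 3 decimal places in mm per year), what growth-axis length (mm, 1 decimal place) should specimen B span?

Specimen A: correcting the raw count gives 48 + 2 = 50 true opaque zones.
A: Extension rate ≈ 7.2 / 50 = 0.144 mm per year.
B's length ≈ 0.144 × 58 = 8.4 mm.

8.4 mm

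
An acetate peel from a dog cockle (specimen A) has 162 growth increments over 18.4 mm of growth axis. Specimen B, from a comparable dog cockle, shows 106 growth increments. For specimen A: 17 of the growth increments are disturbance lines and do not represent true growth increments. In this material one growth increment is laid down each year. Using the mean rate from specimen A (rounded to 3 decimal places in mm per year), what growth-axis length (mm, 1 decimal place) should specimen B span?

13.5 mm

Specimen A: after corrections the count is 162 − 17 = 145 growth increments.
A: Extension rate ≈ 18.4 / 145 = 0.127 mm/year.
Length of B = 0.127 × 106 = 13.5 mm.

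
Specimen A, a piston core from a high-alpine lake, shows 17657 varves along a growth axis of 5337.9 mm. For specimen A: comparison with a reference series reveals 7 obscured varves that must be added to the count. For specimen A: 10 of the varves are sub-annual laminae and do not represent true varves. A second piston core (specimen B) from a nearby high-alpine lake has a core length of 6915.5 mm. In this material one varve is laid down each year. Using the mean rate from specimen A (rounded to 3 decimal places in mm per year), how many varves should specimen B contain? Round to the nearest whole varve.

Specimen A: adjusted count: 17657 − 10 + 7 = 17654 varves.
A: 5337.9 mm over 17654 years gives 5337.9 / 17654 ≈ 0.302 mm per year.
For B, 6915.5 / 0.302 = 22899.01 years ≈ 22899 varves.

22899 varves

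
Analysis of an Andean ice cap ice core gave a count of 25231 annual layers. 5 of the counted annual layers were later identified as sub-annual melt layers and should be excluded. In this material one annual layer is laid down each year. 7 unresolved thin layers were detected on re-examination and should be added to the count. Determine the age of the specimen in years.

25233 yr

Correcting the raw count gives 25231 − 5 + 7 = 25233 true annual layers.
One annual layer per year makes the duration 25233 years.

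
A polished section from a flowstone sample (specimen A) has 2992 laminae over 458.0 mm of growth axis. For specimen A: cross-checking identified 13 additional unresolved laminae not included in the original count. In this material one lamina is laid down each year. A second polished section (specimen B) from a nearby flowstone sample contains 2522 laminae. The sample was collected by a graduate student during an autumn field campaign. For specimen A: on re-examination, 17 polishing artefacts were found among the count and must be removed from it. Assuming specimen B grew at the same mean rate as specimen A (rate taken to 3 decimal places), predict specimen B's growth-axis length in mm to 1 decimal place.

385.9 mm

Specimen A: adjusted count: 2992 − 17 + 13 = 2988 laminae.
A: Mean rate = 458.0 mm / 2988 years ≈ 0.153 mm per year.
Length of B = 0.153 × 2522 = 385.9 mm.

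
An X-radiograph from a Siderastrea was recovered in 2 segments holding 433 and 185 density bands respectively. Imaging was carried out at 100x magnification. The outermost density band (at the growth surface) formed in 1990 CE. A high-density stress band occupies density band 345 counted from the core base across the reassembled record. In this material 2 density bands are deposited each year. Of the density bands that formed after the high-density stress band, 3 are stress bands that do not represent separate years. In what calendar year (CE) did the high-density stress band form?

1855 CE

Total density bands = 433 + 185 = 618.
618 − 345 = 273 density bands lie beyond the high-density stress band toward the growth surface.
273 − 3 false = 270 true density bands after the high-density stress band.
With 2 density bands per year, 270 / 2 = 135 years.
Counting back 135 years from 1990 CE places the high-density stress band in 1990 − 135 = 1855 CE.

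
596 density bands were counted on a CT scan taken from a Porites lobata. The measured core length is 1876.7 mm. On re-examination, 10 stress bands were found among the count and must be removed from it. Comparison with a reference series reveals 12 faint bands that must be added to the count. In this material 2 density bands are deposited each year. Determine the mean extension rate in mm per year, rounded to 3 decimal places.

6.277 mm per year

Correcting the raw count gives 596 − 10 + 12 = 598 true density bands.
598 density bands at 2 per year is 598 / 2 = 299 years.
Mean rate = 1876.7 mm / 299 years ≈ 6.277 mm per year.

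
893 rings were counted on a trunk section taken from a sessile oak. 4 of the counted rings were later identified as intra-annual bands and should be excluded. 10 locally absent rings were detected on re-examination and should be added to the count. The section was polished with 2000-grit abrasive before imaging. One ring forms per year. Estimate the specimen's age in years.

After corrections the count is 893 − 4 + 10 = 899 rings.
With a one-to-one ring periodicity this is 899 years.

899 years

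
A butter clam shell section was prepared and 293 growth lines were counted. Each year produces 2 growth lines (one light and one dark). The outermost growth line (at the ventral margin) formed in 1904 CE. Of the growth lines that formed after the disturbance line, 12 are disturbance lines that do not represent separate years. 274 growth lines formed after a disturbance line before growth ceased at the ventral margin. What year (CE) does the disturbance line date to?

274 growth lines post-date the disturbance line.
274 − 12 false = 262 true growth lines after the disturbance line.
Dividing by 2 growth lines per year: 262 / 2 = 131 years.
Counting back 131 years from 1904 CE places the disturbance line in 1904 − 131 = 1773 CE.

1773 CE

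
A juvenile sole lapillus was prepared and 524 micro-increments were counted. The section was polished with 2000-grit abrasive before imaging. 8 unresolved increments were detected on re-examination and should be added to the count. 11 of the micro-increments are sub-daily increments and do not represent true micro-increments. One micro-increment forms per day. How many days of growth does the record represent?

After corrections the count is 524 − 11 + 8 = 521 micro-increments.
One micro-increment per day makes the duration 521 days.

521 days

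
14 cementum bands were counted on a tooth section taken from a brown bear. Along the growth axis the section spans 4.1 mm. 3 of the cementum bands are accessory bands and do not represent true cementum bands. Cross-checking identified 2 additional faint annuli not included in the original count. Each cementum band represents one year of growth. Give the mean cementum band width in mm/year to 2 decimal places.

Adjusted count: 14 − 3 + 2 = 13 cementum bands.
Mean rate = 4.1 mm / 13 years ≈ 0.32 mm/year.

0.32 mm/year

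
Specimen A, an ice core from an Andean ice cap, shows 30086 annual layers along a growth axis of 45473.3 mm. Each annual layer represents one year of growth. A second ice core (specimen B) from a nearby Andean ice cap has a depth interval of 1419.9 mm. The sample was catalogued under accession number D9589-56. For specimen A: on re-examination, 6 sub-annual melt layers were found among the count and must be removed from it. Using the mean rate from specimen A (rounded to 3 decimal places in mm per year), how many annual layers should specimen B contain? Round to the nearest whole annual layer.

Specimen A: true annual layer count = 30086 − 6 = 30080.
A: Mean rate = 45473.3 mm / 30080 years ≈ 1.512 mm/year.
For B, 1419.9 / 1.512 = 939.09 years ≈ 939 annual layers.

939 annual layers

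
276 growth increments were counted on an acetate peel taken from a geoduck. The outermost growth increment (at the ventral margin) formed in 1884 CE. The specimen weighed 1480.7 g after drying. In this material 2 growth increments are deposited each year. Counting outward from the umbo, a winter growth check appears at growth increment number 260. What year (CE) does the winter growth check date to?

Between growth increment 260 and the ventral margin there are 276 − 260 = 16 growth increments.
With 2 growth increments per year, 16 / 2 = 8 years.
1884 − 8 = 1876 CE.

1876 CE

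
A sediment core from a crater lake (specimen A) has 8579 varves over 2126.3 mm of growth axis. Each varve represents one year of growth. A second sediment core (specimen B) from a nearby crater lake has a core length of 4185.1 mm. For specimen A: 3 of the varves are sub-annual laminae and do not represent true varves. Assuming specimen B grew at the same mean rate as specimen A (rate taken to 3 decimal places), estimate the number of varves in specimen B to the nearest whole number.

16875 varves

Specimen A: correcting the raw count gives 8579 − 3 = 8576 true varves.
A: Extension rate ≈ 2126.3 / 8576 = 0.248 mm/year.
Specimen B: 4185.1 mm / 0.248 mm per year = 16875.40 years ≈ 16875 varves.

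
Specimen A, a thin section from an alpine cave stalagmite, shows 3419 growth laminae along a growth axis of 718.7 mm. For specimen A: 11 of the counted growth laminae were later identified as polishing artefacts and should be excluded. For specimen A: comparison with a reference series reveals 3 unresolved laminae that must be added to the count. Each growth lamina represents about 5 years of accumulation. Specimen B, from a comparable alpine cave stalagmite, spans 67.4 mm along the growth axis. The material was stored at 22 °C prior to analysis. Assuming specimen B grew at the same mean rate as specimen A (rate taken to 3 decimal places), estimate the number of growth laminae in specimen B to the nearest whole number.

321 growth laminae

Specimen A: after corrections the count is 3419 − 11 + 3 = 3411 growth laminae.
Specimen A: multiplying by 5 years per growth lamina: 3411 × 5 = 17055 years.
A: Mean rate = 718.7 mm / 17055 years ≈ 0.042 mm per year.
B spans 67.4 / 0.042 = 1604.76 years; at 5 years per growth lamina that is 1604.76 / 5 ≈ 321 growth laminae.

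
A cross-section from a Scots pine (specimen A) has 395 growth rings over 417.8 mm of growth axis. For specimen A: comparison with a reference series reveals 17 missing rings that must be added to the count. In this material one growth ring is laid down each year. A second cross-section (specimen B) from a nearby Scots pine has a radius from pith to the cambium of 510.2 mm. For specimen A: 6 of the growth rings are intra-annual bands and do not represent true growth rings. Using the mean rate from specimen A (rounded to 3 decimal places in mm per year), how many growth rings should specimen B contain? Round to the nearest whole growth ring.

Specimen A: after corrections the count is 395 − 6 + 17 = 406 growth rings.
A: Extension rate ≈ 417.8 / 406 = 1.029 mm per year.
Specimen B: 510.2 mm / 1.029 mm per year = 495.82 years ≈ 496 growth rings.

496 growth rings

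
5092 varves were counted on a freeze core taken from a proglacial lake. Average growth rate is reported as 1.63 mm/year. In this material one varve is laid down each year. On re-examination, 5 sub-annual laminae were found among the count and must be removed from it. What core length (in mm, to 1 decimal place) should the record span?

8291.8 mm

Correcting the raw count gives 5092 − 5 = 5087 true varves.
5087 years at 1.63 mm/year gives 1.63 × 5087 = 8291.8 mm.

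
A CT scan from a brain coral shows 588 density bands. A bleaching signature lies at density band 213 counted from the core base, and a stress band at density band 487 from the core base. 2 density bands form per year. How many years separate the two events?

The two markers are separated by 487 − 213 = 274 density bands.
274 density bands at 2 per year is 274 / 2 = 137 years.

137 yr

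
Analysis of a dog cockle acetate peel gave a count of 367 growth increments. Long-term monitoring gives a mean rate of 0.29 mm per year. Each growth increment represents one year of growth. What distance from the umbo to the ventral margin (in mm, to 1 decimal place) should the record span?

367 years of growth are recorded.
367 years at 0.29 mm/year gives 0.29 × 367 = 106.4 mm.

106.4 mm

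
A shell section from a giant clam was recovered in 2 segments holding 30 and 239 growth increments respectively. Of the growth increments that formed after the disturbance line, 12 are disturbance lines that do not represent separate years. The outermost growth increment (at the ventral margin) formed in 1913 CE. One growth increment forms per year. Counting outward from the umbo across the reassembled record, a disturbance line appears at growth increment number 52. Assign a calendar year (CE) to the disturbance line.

1708 CE

Total growth increments = 30 + 239 = 269.
269 − 52 = 217 growth increments lie beyond the disturbance line toward the ventral margin.
Excluding 12 false growth increments: 217 − 12 = 205.
Counting back 205 years from 1913 CE places the disturbance line in 1913 − 205 = 1708 CE.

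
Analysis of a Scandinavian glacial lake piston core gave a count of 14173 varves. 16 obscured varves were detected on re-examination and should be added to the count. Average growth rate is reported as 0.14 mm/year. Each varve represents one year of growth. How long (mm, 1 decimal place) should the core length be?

Adjusted count: 14173 + 16 = 14189 varves.
Predicted length = 0.14 mm/year × 14189 years = 1986.5 mm.

1986.5 mm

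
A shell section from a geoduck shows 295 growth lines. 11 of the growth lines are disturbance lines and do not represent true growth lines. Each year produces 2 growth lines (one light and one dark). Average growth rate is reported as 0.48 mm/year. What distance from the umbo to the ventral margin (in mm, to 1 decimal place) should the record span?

Adjusted count: 295 − 11 = 284 growth lines.
284 growth lines at 2 per year is 284 / 2 = 142 years.
Length ≈ 0.48 × 142 = 68.2 mm.

68.2 mm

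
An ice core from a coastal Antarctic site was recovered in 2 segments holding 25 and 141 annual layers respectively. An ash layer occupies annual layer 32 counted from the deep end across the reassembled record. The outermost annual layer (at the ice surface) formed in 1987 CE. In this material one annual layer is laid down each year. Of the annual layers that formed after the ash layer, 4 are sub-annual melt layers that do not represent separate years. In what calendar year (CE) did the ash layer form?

1857 CE

Total annual layers = 25 + 141 = 166.
Between annual layer 32 and the ice surface there are 166 − 32 = 134 annual layers.
Excluding 4 false annual layers: 134 − 4 = 130.
1987 − 130 = 1857 CE.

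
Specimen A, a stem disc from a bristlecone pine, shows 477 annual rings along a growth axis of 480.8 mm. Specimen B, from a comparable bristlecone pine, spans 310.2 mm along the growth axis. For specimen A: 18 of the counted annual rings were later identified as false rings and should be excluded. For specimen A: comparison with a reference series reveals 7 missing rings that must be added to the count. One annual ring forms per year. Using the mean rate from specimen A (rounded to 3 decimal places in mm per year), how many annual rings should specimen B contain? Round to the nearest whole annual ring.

301 annual rings

Specimen A: adjusted count: 477 − 18 + 7 = 466 annual rings.
A: Extension rate ≈ 480.8 / 466 = 1.032 mm per year.
For B, 310.2 / 1.032 = 300.58 years ≈ 301 annual rings.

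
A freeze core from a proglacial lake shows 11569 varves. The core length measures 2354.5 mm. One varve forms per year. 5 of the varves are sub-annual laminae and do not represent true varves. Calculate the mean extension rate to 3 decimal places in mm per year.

True varve count = 11569 − 5 = 11564.
Mean rate = 2354.5 mm / 11564 years ≈ 0.204 mm per year.

0.204 mm per year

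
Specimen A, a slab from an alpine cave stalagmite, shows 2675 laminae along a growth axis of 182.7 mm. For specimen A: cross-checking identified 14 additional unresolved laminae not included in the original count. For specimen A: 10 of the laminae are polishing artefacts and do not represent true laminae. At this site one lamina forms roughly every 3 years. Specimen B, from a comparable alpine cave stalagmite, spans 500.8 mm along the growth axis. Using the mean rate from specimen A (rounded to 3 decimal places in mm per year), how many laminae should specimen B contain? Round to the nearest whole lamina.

Specimen A: true lamina count = 2675 − 10 + 14 = 2679.
Specimen A: 2679 laminae at 3 years each span 2679 × 3 = 8037 years.
A: Mean rate = 182.7 mm / 8037 years ≈ 0.023 mm per year.
Specimen B: 500.8 mm / 0.023 mm per year = 21773.91 years; at 3 years per lamina that is 21773.91 / 3 ≈ 7258 laminae.

7258 laminae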